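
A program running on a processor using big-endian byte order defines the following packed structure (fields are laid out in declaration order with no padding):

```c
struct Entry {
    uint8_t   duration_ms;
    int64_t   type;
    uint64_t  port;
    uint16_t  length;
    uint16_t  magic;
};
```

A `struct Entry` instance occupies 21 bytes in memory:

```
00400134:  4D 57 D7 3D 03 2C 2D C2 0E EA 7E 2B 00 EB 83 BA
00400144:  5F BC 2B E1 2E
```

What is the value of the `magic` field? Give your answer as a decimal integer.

57646

`magic` follows `duration_ms` (1 B), `type` (8 B), `port` (8 B), `length` (2 B), so it starts at offset 1 + 8 + 8 + 2 = 19 and occupies 2 bytes.
Bytes at offsets 19..20: E1 2E.
Big-endian stores the most-significant byte at the lowest address.
The bytes are already most-significant first: 0xE12E.
0xE12E = 57646.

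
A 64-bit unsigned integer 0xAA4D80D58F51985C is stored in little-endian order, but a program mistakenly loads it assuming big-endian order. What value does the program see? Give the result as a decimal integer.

Stored little-endian, the bytes at ascending addresses are 5C 98 51 8F D5 80 4D AA.
Read back as big-endian, the last byte is least significant, giving 0x5C98518FD5804DAA.
0x5C98518FD5804DAA = 6672172526153518506.

6672172526153518506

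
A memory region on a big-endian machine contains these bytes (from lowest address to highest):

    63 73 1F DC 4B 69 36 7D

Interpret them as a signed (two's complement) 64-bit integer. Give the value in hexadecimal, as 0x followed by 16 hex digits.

In big-endian order the high byte comes first in memory.
The bytes are already most-significant first: 0x63731FDC4B69367D.

0x63731FDC4B69367D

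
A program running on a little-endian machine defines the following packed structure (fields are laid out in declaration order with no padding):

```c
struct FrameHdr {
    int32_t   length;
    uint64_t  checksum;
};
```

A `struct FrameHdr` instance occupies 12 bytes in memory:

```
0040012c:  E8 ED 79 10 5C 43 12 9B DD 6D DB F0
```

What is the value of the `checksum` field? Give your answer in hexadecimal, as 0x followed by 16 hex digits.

0xF0DB6DDD9B12435C

`checksum` follows `length` (4 bytes), so it starts at byte offset 4 and occupies 8 bytes.
Bytes at offsets 4..11: 5C 43 12 9B DD 6D DB F0.
In little-endian order the low byte comes first in memory.
Reassemble most-significant byte first: F0 DB 6D DD 9B 12 43 5C → 0xF0DB6DDD9B12435C.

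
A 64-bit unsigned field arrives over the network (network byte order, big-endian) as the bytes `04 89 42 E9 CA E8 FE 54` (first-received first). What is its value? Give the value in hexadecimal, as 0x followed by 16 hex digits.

Big-endian: lowest address holds the most-significant byte.
The bytes are already most-significant first: 0x048942E9CAE8FE54.

0x048942E9CAE8FE54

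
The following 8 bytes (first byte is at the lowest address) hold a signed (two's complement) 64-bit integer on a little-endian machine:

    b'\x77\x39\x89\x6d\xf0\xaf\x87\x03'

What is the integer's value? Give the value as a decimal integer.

254365351134443895

Little-endian: lowest address holds the least-significant byte.
Reassemble most-significant byte first: 03 87 AF F0 6D 89 39 77 → 0x0387AFF06D893977.
0x0387AFF06D893977 = 254365351134443895.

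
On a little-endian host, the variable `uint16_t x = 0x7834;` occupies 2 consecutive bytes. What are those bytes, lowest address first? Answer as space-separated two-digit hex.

Split into bytes (most-significant first): 78 34.
Little-endian stores the least-significant byte at the lowest address.
So at ascending addresses the bytes are 34 78.

34 78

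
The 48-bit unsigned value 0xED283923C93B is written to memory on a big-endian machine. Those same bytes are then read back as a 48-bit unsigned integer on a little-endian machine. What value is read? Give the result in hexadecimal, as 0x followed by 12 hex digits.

Stored big-endian, the bytes at ascending addresses are ED 28 39 23 C9 3B.
Read back as little-endian, the first byte is least significant, giving 0x3BC9233928ED.

0x3BC9233928ED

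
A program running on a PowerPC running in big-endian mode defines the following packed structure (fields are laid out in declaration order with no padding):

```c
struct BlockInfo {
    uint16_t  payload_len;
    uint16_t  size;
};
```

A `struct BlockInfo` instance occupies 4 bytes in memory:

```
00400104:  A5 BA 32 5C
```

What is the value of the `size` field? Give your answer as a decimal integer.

12892

`size` follows `payload_len` (2 bytes), so it starts at byte offset 2 and occupies 2 bytes.
Bytes at offsets 2..3: 32 5C.
Big-endian: lowest address holds the most-significant byte.
The bytes are already most-significant first: 0x325C.
0x325C = 12892.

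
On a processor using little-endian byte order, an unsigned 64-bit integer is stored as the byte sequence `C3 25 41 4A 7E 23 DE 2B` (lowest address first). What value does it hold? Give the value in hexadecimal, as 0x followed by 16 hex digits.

Little-endian: lowest address holds the least-significant byte.
Reassemble most-significant byte first: 2B DE 23 7E 4A 41 25 C3 → 0x2BDE237E4A4125C3.

0x2BDE237E4A4125C3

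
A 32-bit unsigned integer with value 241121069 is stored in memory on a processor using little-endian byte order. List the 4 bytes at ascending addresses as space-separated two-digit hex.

2D 37 5F 0E

241121069 in hexadecimal, padded to 32 bits, is 0x0E5F372D.
Split into bytes (most-significant first): 0E 5F 37 2D.
In little-endian order the low byte comes first in memory.
So at ascending addresses the bytes are 2D 37 5F 0E.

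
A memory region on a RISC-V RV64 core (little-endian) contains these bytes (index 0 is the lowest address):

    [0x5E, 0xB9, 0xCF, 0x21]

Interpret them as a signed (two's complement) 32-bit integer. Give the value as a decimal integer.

Little-endian stores the least-significant byte at the lowest address.
Reassemble most-significant byte first: 21 CF B9 5E → 0x21CFB95E.
0x21CFB95E = 567261534.

567261534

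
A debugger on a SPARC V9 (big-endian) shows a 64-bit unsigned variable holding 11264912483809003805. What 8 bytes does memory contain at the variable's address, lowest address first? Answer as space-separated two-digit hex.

9C 55 02 38 4F 4C 89 1D

11264912483809003805 in hexadecimal, padded to 64 bits, is 0x9C5502384F4C891D.
Split into bytes (most-significant first): 9C 55 02 38 4F 4C 89 1D.
Big-endian: lowest address holds the most-significant byte.
So the memory order matches the most-significant-first order: 9C 55 02 38 4F 4C 89 1D.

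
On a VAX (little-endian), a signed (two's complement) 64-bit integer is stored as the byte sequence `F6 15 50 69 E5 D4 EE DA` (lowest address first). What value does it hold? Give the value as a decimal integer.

In little-endian order the low byte comes first in memory.
Reassemble most-significant byte first: DA EE D4 E5 69 50 15 F6 → 0xDAEED4E5695015F6.
Top bit is set, so as a signed 64-bit value this is 0xDAEED4E5695015F6 − 2^64 = -2670963447204669962.

-2670963447204669962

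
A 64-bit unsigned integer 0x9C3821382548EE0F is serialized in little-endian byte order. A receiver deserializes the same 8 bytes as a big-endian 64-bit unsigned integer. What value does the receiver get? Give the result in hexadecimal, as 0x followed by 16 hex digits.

0x0FEE48253821389C

Stored little-endian, the bytes at ascending addresses are 0F EE 48 25 38 21 38 9C.
Read back as big-endian, the last byte is least significant, giving 0x0FEE48253821389C.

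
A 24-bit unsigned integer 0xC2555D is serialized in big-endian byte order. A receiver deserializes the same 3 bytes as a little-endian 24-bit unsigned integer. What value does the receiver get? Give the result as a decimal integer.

6116802

Stored big-endian, the bytes at ascending addresses are C2 55 5D.
Read back as little-endian, the first byte is least significant, giving 0x5D55C2.
0x5D55C2 = 6116802.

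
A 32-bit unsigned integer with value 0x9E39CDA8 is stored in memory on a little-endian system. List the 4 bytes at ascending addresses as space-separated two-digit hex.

Split into bytes (most-significant first): 9E 39 CD A8.
Little-endian: lowest address holds the least-significant byte.
So at ascending addresses the bytes are A8 CD 39 9E.

A8 CD 39 9E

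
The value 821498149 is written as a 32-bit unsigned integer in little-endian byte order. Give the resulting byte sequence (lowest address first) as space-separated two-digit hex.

821498149 in hexadecimal, padded to 32 bits, is 0x30F71125.
Split into bytes (most-significant first): 30 F7 11 25.
Little-endian: lowest address holds the least-significant byte.
So at ascending addresses the bytes are 25 11 F7 30.

25 11 F7 30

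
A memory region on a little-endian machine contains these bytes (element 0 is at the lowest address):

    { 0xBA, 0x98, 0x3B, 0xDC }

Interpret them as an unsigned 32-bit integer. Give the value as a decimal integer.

3694893242

Little-endian: lowest address holds the least-significant byte.
Reassemble most-significant byte first: DC 3B 98 BA → 0xDC3B98BA.
0xDC3B98BA = 3694893242.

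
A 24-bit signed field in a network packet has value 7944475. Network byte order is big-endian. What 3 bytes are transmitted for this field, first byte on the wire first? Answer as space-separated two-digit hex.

79 39 1B

7944475 in hexadecimal, padded to 24 bits, is 0x79391B.
Split into bytes (most-significant first): 79 39 1B.
In big-endian order the high byte comes first in memory.
So the memory order matches the most-significant-first order: 79 39 1B.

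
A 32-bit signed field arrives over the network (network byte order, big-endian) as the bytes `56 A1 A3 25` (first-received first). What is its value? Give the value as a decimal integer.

1453433637

Big-endian: lowest address holds the most-significant byte.
The bytes are already most-significant first: 0x56A1A325.
0x56A1A325 = 1453433637.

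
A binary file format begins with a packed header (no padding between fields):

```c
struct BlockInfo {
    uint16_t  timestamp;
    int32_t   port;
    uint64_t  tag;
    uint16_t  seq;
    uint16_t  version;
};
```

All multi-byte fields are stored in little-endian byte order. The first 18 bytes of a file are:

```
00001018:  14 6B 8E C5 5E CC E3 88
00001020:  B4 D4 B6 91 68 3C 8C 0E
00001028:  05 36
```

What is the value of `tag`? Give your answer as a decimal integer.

`tag` follows `timestamp` (2 B), `port` (4 B), so it starts at offset 2 + 4 = 6 and occupies 8 bytes.
Bytes at offsets 6..13: E3 88 B4 D4 B6 91 68 3C.
Little-endian: lowest address holds the least-significant byte.
Reassemble most-significant byte first: 3C 68 91 B6 D4 B4 88 E3 → 0x3C6891B6D4B488E3.
0x3C6891B6D4B488E3 = 4352889254292261091.

4352889254292261091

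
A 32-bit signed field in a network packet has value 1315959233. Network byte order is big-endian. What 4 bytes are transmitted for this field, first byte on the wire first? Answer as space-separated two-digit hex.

1315959233 in hexadecimal, padded to 32 bits, is 0x4E6FF1C1.
Split into bytes (most-significant first): 4E 6F F1 C1.
Big-endian: lowest address holds the most-significant byte.
So the memory order matches the most-significant-first order: 4E 6F F1 C1.

4E 6F F1 C1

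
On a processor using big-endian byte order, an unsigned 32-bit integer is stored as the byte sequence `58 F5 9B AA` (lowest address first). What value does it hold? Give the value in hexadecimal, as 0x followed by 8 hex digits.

In big-endian order the high byte comes first in memory.
The bytes are already most-significant first: 0x58F59BAA.

0x58F59BAA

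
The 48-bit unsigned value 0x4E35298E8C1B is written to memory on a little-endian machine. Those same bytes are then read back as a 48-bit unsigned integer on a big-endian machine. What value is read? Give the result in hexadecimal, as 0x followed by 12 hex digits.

0x1B8C8E29354E

Stored little-endian, the bytes at ascending addresses are 1B 8C 8E 29 35 4E.
Read back as big-endian, the last byte is least significant, giving 0x1B8C8E29354E.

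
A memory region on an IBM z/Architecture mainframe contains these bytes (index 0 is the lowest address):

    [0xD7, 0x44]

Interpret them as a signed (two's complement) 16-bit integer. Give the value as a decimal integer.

Big-endian: lowest address holds the most-significant byte.
The bytes are already most-significant first: 0xD744.
Top bit is set, so as a signed 16-bit value this is 0xD744 − 2^16 = -10428.

-10428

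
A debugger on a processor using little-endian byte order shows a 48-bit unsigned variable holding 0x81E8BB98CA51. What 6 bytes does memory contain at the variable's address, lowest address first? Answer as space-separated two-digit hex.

Split into bytes (most-significant first): 81 E8 BB 98 CA 51.
In little-endian order the low byte comes first in memory.
So at ascending addresses the bytes are 51 CA 98 BB E8 81.

51 CA 98 BB E8 81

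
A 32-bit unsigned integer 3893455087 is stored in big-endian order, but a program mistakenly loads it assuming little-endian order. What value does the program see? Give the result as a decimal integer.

3893455087 in 32-bit hexadecimal is 0xE81168EF.
Stored big-endian, the bytes at ascending addresses are E8 11 68 EF.
Read back as little-endian, the first byte is least significant, giving 0xEF6811E8.
0xEF6811E8 = 4016574952.

4016574952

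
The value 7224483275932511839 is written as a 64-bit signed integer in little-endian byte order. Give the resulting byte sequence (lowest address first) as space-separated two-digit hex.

7224483275932511839 in hexadecimal, padded to 64 bits, is 0x6442854333B52E5F.
Split into bytes (most-significant first): 64 42 85 43 33 B5 2E 5F.
In little-endian order the low byte comes first in memory.
So at ascending addresses the bytes are 5F 2E B5 33 43 85 42 64.

5F 2E B5 33 43 85 42 64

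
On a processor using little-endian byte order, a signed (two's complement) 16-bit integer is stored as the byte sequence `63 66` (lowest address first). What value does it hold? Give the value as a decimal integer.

Little-endian stores the least-significant byte at the lowest address.
Reassemble most-significant byte first: 66 63 → 0x6663.
0x6663 = 26211.

26211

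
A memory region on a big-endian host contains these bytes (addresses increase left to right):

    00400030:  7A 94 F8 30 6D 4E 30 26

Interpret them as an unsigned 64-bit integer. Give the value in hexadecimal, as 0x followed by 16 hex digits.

0x7A94F8306D4E3026

Big-endian stores the most-significant byte at the lowest address.
The bytes are already most-significant first: 0x7A94F8306D4E3026.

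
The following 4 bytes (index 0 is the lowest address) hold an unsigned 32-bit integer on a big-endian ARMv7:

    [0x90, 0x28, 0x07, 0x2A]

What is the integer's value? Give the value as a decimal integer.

2418542378

In big-endian order the high byte comes first in memory.
The bytes are already most-significant first: 0x9028072A.
0x9028072A = 2418542378.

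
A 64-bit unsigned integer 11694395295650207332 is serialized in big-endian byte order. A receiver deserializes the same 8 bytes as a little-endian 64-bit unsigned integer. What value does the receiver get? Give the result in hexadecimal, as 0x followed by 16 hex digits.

11694395295650207332 in 64-bit hexadecimal is 0xA24AD68FD43AD664.
Stored big-endian, the bytes at ascending addresses are A2 4A D6 8F D4 3A D6 64.
Read back as little-endian, the first byte is least significant, giving 0x64D63AD48FD64AA2.

0x64D63AD48FD64AA2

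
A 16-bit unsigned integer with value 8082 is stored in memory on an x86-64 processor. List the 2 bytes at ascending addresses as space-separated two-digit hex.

8082 in hexadecimal, padded to 16 bits, is 0x1F92.
Split into bytes (most-significant first): 1F 92.
Little-endian: lowest address holds the least-significant byte.
So at ascending addresses the bytes are 92 1F.

92 1F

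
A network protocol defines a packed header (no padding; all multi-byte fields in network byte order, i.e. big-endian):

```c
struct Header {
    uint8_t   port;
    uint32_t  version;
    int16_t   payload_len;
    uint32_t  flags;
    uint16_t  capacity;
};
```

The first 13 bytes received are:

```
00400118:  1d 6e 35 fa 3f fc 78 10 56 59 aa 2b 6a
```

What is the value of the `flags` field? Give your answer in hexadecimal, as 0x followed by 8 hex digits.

`flags` follows `port` (1 B), `version` (4 B), `payload_len` (2 B), so it starts at offset 1 + 4 + 2 = 7 and occupies 4 bytes.
Bytes at offsets 7..10: 10 56 59 AA.
Big-endian stores the most-significant byte at the lowest address.
The bytes are already most-significant first: 0x105659AA.

0x105659AA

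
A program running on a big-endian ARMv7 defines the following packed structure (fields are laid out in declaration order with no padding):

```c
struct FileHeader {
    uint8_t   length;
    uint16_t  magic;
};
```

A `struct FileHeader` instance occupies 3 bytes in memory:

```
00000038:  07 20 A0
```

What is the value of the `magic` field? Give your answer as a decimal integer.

8352

`magic` follows `length` (1 byte), so it starts at byte offset 1 and occupies 2 bytes.
Bytes at offsets 1..2: 20 A0.
Big-endian stores the most-significant byte at the lowest address.
The bytes are already most-significant first: 0x20A0.
0x20A0 = 8352.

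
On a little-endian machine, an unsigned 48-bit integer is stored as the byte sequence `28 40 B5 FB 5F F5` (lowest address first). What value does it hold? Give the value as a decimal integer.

269792593657896

Little-endian stores the least-significant byte at the lowest address.
Reassemble most-significant byte first: F5 5F FB B5 40 28 → 0xF55FFBB54028.
0xF55FFBB54028 = 269792593657896.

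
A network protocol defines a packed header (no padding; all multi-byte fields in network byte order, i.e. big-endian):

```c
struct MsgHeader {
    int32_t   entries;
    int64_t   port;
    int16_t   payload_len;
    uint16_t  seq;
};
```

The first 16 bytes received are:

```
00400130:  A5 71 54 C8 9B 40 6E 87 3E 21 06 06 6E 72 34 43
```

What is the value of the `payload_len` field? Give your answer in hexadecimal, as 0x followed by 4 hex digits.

`payload_len` follows `entries` (4 B), `port` (8 B), so it starts at offset 4 + 8 = 12 and occupies 2 bytes.
Bytes at offsets 12..13: 6E 72.
Big-endian: lowest address holds the most-significant byte.
The bytes are already most-significant first: 0x6E72.

0x6E72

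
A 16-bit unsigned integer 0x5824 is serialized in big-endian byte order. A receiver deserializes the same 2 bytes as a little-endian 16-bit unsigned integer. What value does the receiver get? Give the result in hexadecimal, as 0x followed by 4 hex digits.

Stored big-endian, the bytes at ascending addresses are 58 24.
Read back as little-endian, the first byte is least significant, giving 0x2458.

0x2458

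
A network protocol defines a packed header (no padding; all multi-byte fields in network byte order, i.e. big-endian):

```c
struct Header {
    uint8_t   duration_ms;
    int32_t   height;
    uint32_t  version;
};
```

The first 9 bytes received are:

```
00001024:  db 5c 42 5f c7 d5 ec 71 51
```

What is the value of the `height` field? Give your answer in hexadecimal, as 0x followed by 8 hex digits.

`height` follows `duration_ms` (1 byte), so it starts at byte offset 1 and occupies 4 bytes.
Bytes at offsets 1..4: 5C 42 5F C7.
Big-endian: lowest address holds the most-significant byte.
The bytes are already most-significant first: 0x5C425FC7.

0x5C425FC7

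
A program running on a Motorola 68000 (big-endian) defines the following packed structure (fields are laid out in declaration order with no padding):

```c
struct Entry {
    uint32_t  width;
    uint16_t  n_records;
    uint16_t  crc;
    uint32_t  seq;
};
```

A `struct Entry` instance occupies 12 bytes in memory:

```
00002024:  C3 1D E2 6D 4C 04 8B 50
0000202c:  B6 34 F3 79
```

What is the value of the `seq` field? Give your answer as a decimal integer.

`seq` follows `width` (4 B), `n_records` (2 B), `crc` (2 B), so it starts at offset 4 + 2 + 2 = 8 and occupies 4 bytes.
Bytes at offsets 8..11: B6 34 F3 79.
Big-endian: lowest address holds the most-significant byte.
The bytes are already most-significant first: 0xB634F379.
0xB634F379 = 3056923513.

3056923513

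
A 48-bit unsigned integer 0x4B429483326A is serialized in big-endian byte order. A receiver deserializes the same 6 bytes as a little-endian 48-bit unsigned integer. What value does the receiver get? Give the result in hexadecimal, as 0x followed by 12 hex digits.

0x6A328394424B

Stored big-endian, the bytes at ascending addresses are 4B 42 94 83 32 6A.
Read back as little-endian, the first byte is least significant, giving 0x6A328394424B.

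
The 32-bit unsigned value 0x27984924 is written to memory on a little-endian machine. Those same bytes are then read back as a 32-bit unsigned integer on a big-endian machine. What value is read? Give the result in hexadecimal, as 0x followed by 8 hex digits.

Stored little-endian, the bytes at ascending addresses are 24 49 98 27.
Read back as big-endian, the last byte is least significant, giving 0x24499827.

0x24499827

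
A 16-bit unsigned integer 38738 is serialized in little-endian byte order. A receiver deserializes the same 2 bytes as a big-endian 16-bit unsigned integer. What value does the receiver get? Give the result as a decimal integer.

38738 in 16-bit hexadecimal is 0x9752.
Stored little-endian, the bytes at ascending addresses are 52 97.
Read back as big-endian, the last byte is least significant, giving 0x5297.
0x5297 = 21143.

21143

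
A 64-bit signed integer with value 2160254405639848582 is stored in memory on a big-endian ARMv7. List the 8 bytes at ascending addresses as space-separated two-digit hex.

1D FA C3 EF B8 A2 C2 86

2160254405639848582 in hexadecimal, padded to 64 bits, is 0x1DFAC3EFB8A2C286.
Split into bytes (most-significant first): 1D FA C3 EF B8 A2 C2 86.
Big-endian stores the most-significant byte at the lowest address.
So the memory order matches the most-significant-first order: 1D FA C3 EF B8 A2 C2 86.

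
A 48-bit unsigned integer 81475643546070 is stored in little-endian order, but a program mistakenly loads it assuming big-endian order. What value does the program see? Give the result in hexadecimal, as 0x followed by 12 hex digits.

0xD699CA061A4A

81475643546070 in 48-bit hexadecimal is 0x4A1A06CA99D6.
Stored little-endian, the bytes at ascending addresses are D6 99 CA 06 1A 4A.
Read back as big-endian, the last byte is least significant, giving 0xD699CA061A4A.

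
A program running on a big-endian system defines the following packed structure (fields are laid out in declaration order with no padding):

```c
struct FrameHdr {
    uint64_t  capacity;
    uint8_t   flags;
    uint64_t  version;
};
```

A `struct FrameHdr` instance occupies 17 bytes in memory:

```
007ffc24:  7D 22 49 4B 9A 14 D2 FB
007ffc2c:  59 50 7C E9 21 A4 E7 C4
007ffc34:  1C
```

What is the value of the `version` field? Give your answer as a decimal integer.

5799766750856201244

`version` follows `capacity` (8 B), `flags` (1 B), so it starts at offset 8 + 1 = 9 and occupies 8 bytes.
Bytes at offsets 9..16: 50 7C E9 21 A4 E7 C4 1C.
In big-endian order the high byte comes first in memory.
The bytes are already most-significant first: 0x507CE921A4E7C41C.
0x507CE921A4E7C41C = 5799766750856201244.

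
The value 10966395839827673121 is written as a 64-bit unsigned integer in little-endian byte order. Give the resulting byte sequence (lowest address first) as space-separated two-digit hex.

10966395839827673121 in hexadecimal, padded to 64 bits, is 0x983076E9F3400021.
Split into bytes (most-significant first): 98 30 76 E9 F3 40 00 21.
In little-endian order the low byte comes first in memory.
So at ascending addresses the bytes are 21 00 40 F3 E9 76 30 98.

21 00 40 F3 E9 76 30 98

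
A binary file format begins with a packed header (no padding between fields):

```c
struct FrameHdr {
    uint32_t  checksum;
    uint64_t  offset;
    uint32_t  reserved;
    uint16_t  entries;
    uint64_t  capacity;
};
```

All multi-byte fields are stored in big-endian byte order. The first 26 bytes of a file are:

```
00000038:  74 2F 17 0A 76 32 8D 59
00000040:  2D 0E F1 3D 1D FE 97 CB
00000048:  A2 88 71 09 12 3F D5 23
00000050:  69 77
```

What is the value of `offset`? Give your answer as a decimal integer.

8517025259458588989

`offset` follows `checksum` (4 bytes), so it starts at byte offset 4 and occupies 8 bytes.
Bytes at offsets 4..11: 76 32 8D 59 2D 0E F1 3D.
In big-endian order the high byte comes first in memory.
The bytes are already most-significant first: 0x76328D592D0EF13D.
0x76328D592D0EF13D = 8517025259458588989.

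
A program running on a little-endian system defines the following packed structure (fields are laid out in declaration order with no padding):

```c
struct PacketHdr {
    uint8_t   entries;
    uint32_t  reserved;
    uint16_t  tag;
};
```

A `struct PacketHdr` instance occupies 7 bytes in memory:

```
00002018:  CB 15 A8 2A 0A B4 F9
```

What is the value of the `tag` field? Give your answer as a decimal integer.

63924

`tag` follows `entries` (1 B), `reserved` (4 B), so it starts at offset 1 + 4 = 5 and occupies 2 bytes.
Bytes at offsets 5..6: B4 F9.
Little-endian stores the least-significant byte at the lowest address.
Reassemble most-significant byte first: F9 B4 → 0xF9B4.
0xF9B4 = 63924.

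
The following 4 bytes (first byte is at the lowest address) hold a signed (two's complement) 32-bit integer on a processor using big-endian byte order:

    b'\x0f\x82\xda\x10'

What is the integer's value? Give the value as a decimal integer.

Big-endian stores the most-significant byte at the lowest address.
The bytes are already most-significant first: 0x0F82DA10.
0x0F82DA10 = 260233744.

260233744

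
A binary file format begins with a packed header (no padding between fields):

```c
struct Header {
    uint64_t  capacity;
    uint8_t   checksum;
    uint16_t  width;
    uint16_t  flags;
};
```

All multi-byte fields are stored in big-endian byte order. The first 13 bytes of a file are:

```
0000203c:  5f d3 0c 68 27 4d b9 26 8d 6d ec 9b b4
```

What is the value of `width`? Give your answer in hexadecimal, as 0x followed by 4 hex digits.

0x6DEC

`width` follows `capacity` (8 B), `checksum` (1 B), so it starts at offset 8 + 1 = 9 and occupies 2 bytes.
Bytes at offsets 9..10: 6D EC.
In big-endian order the high byte comes first in memory.
The bytes are already most-significant first: 0x6DEC.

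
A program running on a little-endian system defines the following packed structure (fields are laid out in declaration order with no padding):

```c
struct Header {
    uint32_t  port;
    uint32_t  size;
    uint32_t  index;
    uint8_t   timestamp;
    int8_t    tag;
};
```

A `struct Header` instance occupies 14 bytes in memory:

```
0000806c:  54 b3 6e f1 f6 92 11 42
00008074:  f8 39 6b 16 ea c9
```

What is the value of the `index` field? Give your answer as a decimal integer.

`index` follows `port` (4 B), `size` (4 B), so it starts at offset 4 + 4 = 8 and occupies 4 bytes.
Bytes at offsets 8..11: F8 39 6B 16.
In little-endian order the low byte comes first in memory.
Reassemble most-significant byte first: 16 6B 39 F8 → 0x166B39F8.
0x166B39F8 = 376125944.

376125944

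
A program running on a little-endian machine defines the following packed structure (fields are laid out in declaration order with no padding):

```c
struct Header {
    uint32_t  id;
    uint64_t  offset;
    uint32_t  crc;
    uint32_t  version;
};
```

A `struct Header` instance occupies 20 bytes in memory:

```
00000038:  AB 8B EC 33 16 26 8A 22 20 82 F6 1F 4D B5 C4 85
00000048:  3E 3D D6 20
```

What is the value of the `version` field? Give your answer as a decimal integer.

550911294

`version` follows `id` (4 B), `offset` (8 B), `crc` (4 B), so it starts at offset 4 + 8 + 4 = 16 and occupies 4 bytes.
Bytes at offsets 16..19: 3E 3D D6 20.
In little-endian order the low byte comes first in memory.
Reassemble most-significant byte first: 20 D6 3D 3E → 0x20D63D3E.
0x20D63D3E = 550911294.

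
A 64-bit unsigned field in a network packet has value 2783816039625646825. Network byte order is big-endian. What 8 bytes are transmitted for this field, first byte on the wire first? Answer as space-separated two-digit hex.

2783816039625646825 in hexadecimal, padded to 64 bits, is 0x26A219F051EBE2E9.
Split into bytes (most-significant first): 26 A2 19 F0 51 EB E2 E9.
Big-endian stores the most-significant byte at the lowest address.
So the memory order matches the most-significant-first order: 26 A2 19 F0 51 EB E2 E9.

26 A2 19 F0 51 EB E2 E9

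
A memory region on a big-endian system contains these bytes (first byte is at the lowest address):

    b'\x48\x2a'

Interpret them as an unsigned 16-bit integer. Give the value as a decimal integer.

18474

Big-endian stores the most-significant byte at the lowest address.
The bytes are already most-significant first: 0x482A.
0x482A = 18474.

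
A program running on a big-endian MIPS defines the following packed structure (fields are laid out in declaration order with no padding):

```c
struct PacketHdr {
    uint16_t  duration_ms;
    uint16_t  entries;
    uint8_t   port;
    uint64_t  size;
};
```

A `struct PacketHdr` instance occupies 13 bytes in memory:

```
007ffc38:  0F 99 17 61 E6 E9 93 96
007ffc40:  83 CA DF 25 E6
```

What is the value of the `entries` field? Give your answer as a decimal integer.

5985

`entries` follows `duration_ms` (2 bytes), so it starts at byte offset 2 and occupies 2 bytes.
Bytes at offsets 2..3: 17 61.
In big-endian order the high byte comes first in memory.
The bytes are already most-significant first: 0x1761.
0x1761 = 5985.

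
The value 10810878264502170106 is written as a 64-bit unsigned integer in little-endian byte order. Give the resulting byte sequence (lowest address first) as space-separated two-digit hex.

FA B1 A4 C9 80 F4 07 96

10810878264502170106 in hexadecimal, padded to 64 bits, is 0x9607F480C9A4B1FA.
Split into bytes (most-significant first): 96 07 F4 80 C9 A4 B1 FA.
Little-endian stores the least-significant byte at the lowest address.
So at ascending addresses the bytes are FA B1 A4 C9 80 F4 07 96.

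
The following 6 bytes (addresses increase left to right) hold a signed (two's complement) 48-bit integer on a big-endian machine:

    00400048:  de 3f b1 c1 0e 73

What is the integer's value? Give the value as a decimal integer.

In big-endian order the high byte comes first in memory.
The bytes are already most-significant first: 0xDE3FB1C10E73.
Top bit is set, so as a signed 48-bit value this is 0xDE3FB1C10E73 − 2^48 = -37109830185357.

-37109830185357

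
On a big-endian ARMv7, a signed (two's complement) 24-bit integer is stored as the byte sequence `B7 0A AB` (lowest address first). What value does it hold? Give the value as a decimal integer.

In big-endian order the high byte comes first in memory.
The bytes are already most-significant first: 0xB70AAB.
Top bit is set, so as a signed 24-bit value this is 0xB70AAB − 2^24 = -4781397.

-4781397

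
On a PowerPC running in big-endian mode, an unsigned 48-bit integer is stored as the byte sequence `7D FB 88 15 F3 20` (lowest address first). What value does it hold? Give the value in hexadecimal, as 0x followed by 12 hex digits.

In big-endian order the high byte comes first in memory.
The bytes are already most-significant first: 0x7DFB8815F320.

0x7DFB8815F320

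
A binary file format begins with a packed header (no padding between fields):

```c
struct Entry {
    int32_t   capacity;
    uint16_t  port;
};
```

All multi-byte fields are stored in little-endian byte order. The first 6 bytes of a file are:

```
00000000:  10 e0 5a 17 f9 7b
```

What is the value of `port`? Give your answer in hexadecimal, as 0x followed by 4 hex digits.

0x7BF9

`port` follows `capacity` (4 bytes), so it starts at byte offset 4 and occupies 2 bytes.
Bytes at offsets 4..5: F9 7B.
Little-endian: lowest address holds the least-significant byte.
Reassemble most-significant byte first: 7B F9 → 0x7BF9.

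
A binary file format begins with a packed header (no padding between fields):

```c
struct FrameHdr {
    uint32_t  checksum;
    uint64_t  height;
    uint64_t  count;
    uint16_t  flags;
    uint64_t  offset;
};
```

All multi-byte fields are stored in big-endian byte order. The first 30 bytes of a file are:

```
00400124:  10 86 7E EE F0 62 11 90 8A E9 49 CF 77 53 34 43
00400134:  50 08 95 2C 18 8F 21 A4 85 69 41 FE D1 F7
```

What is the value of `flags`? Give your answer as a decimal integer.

`flags` follows `checksum` (4 B), `height` (8 B), `count` (8 B), so it starts at offset 4 + 8 + 8 = 20 and occupies 2 bytes.
Bytes at offsets 20..21: 18 8F.
In big-endian order the high byte comes first in memory.
The bytes are already most-significant first: 0x188F.
0x188F = 6287.

6287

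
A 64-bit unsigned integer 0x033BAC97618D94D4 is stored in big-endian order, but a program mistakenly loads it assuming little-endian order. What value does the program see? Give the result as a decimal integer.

Stored big-endian, the bytes at ascending addresses are 03 3B AC 97 61 8D 94 D4.
Read back as little-endian, the first byte is least significant, giving 0xD4948D6197AC3B03.
0xD4948D6197AC3B03 = 15318023682889890563.

15318023682889890563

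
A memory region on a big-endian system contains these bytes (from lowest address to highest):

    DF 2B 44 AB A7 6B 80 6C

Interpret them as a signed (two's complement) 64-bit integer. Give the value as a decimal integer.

-2365721675214126996

Big-endian: lowest address holds the most-significant byte.
The bytes are already most-significant first: 0xDF2B44ABA76B806C.
Top bit is set, so as a signed 64-bit value this is 0xDF2B44ABA76B806C − 2^64 = -2365721675214126996.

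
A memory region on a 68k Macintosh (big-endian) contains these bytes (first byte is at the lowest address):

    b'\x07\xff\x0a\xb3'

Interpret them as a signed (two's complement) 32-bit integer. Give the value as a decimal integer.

Big-endian stores the most-significant byte at the lowest address.
The bytes are already most-significant first: 0x07FF0AB3.
0x07FF0AB3 = 134154931.

134154931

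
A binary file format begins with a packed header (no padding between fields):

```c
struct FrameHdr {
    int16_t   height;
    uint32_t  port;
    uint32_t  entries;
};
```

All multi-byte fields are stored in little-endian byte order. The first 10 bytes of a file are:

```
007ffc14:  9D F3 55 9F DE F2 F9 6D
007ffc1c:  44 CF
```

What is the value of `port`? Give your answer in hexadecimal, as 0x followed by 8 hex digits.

`port` follows `height` (2 bytes), so it starts at byte offset 2 and occupies 4 bytes.
Bytes at offsets 2..5: 55 9F DE F2.
Little-endian stores the least-significant byte at the lowest address.
Reassemble most-significant byte first: F2 DE 9F 55 → 0xF2DE9F55.

0xF2DE9F55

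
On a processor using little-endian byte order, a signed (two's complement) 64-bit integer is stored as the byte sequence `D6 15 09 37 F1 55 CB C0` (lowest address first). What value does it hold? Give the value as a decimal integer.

Little-endian stores the least-significant byte at the lowest address.
Reassemble most-significant byte first: C0 CB 55 F1 37 09 15 D6 → 0xC0CB55F1370915D6.
Top bit is set, so as a signed 64-bit value this is 0xC0CB55F1370915D6 − 2^64 = -4554452103656303146.

-4554452103656303146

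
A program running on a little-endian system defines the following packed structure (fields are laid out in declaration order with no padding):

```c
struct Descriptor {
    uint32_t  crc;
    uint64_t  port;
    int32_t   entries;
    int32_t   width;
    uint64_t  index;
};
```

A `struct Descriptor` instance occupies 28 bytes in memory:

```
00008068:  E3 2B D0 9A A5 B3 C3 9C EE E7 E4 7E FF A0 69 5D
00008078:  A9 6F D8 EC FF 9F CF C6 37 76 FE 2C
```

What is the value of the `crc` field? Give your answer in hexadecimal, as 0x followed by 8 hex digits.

`crc` is the first field, at byte offset 0, occupying 4 bytes.
Bytes at offsets 0..3: E3 2B D0 9A.
In little-endian order the low byte comes first in memory.
Reassemble most-significant byte first: 9A D0 2B E3 → 0x9AD02BE3.

0x9AD02BE3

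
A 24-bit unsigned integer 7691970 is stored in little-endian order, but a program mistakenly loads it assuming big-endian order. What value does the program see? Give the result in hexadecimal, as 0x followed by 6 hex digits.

0xC25E75

7691970 in 24-bit hexadecimal is 0x755EC2.
Stored little-endian, the bytes at ascending addresses are C2 5E 75.
Read back as big-endian, the last byte is least significant, giving 0xC25E75.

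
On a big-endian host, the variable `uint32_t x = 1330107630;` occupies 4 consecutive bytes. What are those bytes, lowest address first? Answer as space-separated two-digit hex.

4F 47 D4 EE

1330107630 in hexadecimal, padded to 32 bits, is 0x4F47D4EE.
Split into bytes (most-significant first): 4F 47 D4 EE.
In big-endian order the high byte comes first in memory.
So the memory order matches the most-significant-first order: 4F 47 D4 EE.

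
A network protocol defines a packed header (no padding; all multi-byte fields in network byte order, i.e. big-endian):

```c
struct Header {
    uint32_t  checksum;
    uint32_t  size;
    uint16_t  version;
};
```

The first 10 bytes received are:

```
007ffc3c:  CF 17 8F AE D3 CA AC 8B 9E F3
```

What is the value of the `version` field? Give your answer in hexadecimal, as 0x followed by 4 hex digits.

0x9EF3

`version` follows `checksum` (4 B), `size` (4 B), so it starts at offset 4 + 4 = 8 and occupies 2 bytes.
Bytes at offsets 8..9: 9E F3.
In big-endian order the high byte comes first in memory.
The bytes are already most-significant first: 0x9EF3.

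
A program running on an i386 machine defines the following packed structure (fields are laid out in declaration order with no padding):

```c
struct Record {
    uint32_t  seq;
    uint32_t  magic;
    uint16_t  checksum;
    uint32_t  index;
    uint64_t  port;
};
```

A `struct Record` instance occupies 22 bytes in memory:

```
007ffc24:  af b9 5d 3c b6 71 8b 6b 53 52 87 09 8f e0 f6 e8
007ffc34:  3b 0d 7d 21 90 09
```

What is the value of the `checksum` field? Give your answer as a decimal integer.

21075

`checksum` follows `seq` (4 B), `magic` (4 B), so it starts at offset 4 + 4 = 8 and occupies 2 bytes.
Bytes at offsets 8..9: 53 52.
Little-endian: lowest address holds the least-significant byte.
Reassemble most-significant byte first: 52 53 → 0x5253.
0x5253 = 21075.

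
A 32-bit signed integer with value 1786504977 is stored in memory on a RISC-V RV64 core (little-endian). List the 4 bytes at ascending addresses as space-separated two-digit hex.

11 E7 7B 6A

1786504977 in hexadecimal, padded to 32 bits, is 0x6A7BE711.
Split into bytes (most-significant first): 6A 7B E7 11.
In little-endian order the low byte comes first in memory.
So at ascending addresses the bytes are 11 E7 7B 6A.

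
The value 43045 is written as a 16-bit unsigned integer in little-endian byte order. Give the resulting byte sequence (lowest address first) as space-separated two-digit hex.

25 A8

43045 in hexadecimal, padded to 16 bits, is 0xA825.
Split into bytes (most-significant first): A8 25.
In little-endian order the low byte comes first in memory.
So at ascending addresses the bytes are 25 A8.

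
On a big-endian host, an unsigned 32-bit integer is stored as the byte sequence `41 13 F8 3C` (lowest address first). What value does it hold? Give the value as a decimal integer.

Big-endian stores the most-significant byte at the lowest address.
The bytes are already most-significant first: 0x4113F83C.
0x4113F83C = 1091827772.

1091827772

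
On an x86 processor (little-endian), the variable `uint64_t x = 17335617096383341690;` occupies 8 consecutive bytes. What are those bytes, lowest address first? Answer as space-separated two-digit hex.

17335617096383341690 in hexadecimal, padded to 64 bits, is 0xF0947BE6B01E247A.
Split into bytes (most-significant first): F0 94 7B E6 B0 1E 24 7A.
In little-endian order the low byte comes first in memory.
So at ascending addresses the bytes are 7A 24 1E B0 E6 7B 94 F0.

7A 24 1E B0 E6 7B 94 F0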